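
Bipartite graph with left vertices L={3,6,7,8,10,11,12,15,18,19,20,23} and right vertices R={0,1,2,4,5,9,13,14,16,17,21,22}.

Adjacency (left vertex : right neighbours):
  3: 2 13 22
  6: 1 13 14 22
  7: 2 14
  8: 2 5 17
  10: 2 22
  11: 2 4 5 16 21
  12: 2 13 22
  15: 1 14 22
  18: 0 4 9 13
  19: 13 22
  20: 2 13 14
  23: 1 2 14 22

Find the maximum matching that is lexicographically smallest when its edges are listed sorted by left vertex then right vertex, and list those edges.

|M| = 8 (so the lex-smallest maximum matching has 8 edges)
process left vertices in ascending order; for each, take the smallest-labelled available neighbour that still permits 8 edges overall, or leave it unmatched if none does
lex-smallest matching: {3-2, 6-1, 7-14, 8-5, 10-22, 11-4, 12-13, 18-0}

Lex-smallest maximum matching: {(3,2), (6,1), (7,14), (8,5), (10,22), (11,4), (12,13), (18,0)}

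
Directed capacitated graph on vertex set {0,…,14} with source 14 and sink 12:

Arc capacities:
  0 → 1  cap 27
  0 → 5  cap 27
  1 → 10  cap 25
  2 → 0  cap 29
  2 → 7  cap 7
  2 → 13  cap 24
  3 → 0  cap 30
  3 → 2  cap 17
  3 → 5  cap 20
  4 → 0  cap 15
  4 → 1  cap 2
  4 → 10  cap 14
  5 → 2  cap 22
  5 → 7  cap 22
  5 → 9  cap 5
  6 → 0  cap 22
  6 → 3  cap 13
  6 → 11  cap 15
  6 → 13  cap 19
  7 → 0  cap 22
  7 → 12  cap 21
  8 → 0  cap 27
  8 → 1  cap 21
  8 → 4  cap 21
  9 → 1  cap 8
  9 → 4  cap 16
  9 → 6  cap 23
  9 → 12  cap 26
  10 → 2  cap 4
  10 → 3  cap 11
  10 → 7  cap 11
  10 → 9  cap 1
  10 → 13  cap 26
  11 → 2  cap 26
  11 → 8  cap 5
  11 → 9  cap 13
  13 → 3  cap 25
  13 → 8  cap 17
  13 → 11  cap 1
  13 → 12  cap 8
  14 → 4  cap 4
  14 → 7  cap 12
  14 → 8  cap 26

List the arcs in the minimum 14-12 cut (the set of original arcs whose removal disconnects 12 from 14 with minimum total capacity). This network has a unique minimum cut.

Min-cut arcs: {(5,9), (7,12), (10,9), (13,11), (13,12)} (total capacity 36)

augment #1: 14→7→12 push 12
augment #2: 14→4→10→7→12 push 4
augment #3: 14→8→0→5→7→12 push 5
augment #4: 14→8→0→5→9→12 push 5
augment #5: 14→8→1→10→9→12 push 1
augment #6: 14→8→1→10→13→12 push 8
augment #7: 14→8→1→10→13→11→9→12 push 1
max flow = 36; residual-reachable set from 14 gives S-side
cut edges (S→T): {(5,9), (7,12), (10,9), (13,11), (13,12)} total cap 36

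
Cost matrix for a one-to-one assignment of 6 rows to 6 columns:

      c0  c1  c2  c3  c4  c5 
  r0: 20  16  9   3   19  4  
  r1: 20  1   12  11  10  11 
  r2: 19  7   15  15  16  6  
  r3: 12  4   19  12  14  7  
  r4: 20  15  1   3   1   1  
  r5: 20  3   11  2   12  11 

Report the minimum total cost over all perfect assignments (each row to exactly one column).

optimal assignment: row0→col2 (cost 9), row1→col1 (cost 1), row2→col5 (cost 6), row3→col0 (cost 12), row4→col4 (cost 1), row5→col3 (cost 2)
total = 9 + 1 + 6 + 12 + 1 + 2 = 31

Minimum assignment cost: 31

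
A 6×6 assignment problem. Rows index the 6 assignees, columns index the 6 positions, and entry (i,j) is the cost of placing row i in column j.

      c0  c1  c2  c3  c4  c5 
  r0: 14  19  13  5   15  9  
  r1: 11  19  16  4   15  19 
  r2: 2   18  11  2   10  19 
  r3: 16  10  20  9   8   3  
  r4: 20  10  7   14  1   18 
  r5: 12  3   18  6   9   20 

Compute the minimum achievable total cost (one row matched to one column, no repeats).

optimal assignment: row0→col2 (cost 13), row1→col3 (cost 4), row2→col0 (cost 2), row3→col5 (cost 3), row4→col4 (cost 1), row5→col1 (cost 3)
total = 13 + 4 + 2 + 3 + 1 + 3 = 26

Minimum assignment cost: 26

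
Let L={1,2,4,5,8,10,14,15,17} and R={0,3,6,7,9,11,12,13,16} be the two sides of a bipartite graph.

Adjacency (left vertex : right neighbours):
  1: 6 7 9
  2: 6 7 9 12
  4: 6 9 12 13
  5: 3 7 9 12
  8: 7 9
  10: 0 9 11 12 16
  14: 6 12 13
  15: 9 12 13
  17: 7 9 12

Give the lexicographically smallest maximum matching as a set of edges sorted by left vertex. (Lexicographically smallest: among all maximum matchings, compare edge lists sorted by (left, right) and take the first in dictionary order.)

|M| = 7 (so the lex-smallest maximum matching has 7 edges)
process left vertices in ascending order; for each, take the smallest-labelled available neighbour that still permits 7 edges overall, or leave it unmatched if none does
lex-smallest matching: {1-6, 2-7, 4-9, 5-3, 10-0, 14-12, 15-13}

Lex-smallest maximum matching: {(1,6), (2,7), (4,9), (5,3), (10,0), (14,12), (15,13)}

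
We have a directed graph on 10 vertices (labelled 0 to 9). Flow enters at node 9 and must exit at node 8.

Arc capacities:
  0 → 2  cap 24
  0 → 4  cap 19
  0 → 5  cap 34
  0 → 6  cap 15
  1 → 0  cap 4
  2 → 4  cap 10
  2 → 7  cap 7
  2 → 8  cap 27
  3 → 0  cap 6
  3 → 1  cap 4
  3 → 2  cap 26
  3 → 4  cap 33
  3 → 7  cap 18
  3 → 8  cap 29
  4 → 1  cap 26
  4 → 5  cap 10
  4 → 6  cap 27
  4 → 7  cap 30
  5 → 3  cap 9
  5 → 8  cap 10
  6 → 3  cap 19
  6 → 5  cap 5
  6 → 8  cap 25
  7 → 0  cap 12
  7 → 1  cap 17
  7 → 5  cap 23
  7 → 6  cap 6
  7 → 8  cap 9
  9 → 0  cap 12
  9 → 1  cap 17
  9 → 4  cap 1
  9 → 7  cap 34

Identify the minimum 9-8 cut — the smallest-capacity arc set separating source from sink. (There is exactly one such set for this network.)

Min-cut arcs: {(1,0), (9,0), (9,4), (9,7)} (total capacity 51)

augment #1: 9→7→8 push 9
augment #2: 9→0→2→8 push 12
augment #3: 9→4→5→8 push 1
augment #4: 9→7→5→8 push 9
augment #5: 9→7→6→8 push 6
augment #6: 9→1→0→2→8 push 4
augment #7: 9→7→0→2→8 push 8
augment #8: 9→7→0→6→8 push 2
max flow = 51; residual-reachable set from 9 gives S-side
cut edges (S→T): {(1,0), (9,0), (9,4), (9,7)} total cap 51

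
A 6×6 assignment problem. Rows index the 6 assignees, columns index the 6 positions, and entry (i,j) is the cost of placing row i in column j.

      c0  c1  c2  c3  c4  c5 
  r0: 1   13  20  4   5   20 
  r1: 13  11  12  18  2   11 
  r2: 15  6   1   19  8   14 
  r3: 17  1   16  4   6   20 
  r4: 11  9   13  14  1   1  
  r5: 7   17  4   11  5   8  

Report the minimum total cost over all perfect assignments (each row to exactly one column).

Minimum assignment cost: 16

optimal assignment: row0→col3 (cost 4), row1→col4 (cost 2), row2→col2 (cost 1), row3→col1 (cost 1), row4→col5 (cost 1), row5→col0 (cost 7)
total = 4 + 2 + 1 + 1 + 1 + 7 = 16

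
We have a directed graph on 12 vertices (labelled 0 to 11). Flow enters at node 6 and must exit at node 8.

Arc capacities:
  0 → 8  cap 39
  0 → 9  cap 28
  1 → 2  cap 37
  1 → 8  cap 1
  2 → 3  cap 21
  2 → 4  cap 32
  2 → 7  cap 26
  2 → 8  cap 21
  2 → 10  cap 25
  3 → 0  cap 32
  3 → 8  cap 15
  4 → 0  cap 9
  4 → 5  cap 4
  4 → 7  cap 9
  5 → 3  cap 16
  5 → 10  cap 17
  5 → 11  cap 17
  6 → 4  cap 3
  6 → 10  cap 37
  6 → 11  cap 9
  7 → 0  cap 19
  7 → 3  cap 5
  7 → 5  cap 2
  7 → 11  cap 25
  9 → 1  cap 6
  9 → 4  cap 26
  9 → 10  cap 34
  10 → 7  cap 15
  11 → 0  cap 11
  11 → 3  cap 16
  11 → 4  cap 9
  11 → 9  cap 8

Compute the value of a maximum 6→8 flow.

augment #1: 6→4→0→8 bottleneck 3, total now 3
augment #2: 6→11→0→8 bottleneck 9, total now 12
augment #3: 6→10→7→0→8 bottleneck 15, total now 27

Maximum flow value: 27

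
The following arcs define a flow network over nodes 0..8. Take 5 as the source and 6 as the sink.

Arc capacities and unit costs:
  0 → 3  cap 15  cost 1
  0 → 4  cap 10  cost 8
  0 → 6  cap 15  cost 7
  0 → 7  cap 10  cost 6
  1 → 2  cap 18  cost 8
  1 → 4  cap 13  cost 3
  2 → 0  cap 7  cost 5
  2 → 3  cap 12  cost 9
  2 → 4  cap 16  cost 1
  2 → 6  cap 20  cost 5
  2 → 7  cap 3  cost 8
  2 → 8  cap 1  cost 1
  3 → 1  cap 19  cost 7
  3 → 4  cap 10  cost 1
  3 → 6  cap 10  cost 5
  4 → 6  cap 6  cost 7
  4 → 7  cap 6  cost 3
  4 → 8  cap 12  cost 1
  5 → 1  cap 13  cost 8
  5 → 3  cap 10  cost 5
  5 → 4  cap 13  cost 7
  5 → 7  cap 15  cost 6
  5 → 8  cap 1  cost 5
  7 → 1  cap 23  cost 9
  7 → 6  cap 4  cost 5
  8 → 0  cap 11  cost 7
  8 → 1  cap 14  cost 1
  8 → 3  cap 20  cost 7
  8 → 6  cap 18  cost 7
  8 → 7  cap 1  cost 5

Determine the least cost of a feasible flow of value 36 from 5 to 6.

Minimum cost for 36 units: 503

shortest-cost path #1: 5→3→6 push 10 @ unit cost 10 (adds 100)
shortest-cost path #2: 5→7→6 push 4 @ unit cost 11 (adds 44)
shortest-cost path #3: 5→8→6 push 1 @ unit cost 12 (adds 12)
shortest-cost path #4: 5→4→6 push 6 @ unit cost 14 (adds 84)
shortest-cost path #5: 5→4→8→6 push 7 @ unit cost 15 (adds 105)
shortest-cost path #6: 5→1→4→8→6 push 5 @ unit cost 19 (adds 95)
shortest-cost path #7: 5→1→2→6 push 3 @ unit cost 21 (adds 63)
total cost = 503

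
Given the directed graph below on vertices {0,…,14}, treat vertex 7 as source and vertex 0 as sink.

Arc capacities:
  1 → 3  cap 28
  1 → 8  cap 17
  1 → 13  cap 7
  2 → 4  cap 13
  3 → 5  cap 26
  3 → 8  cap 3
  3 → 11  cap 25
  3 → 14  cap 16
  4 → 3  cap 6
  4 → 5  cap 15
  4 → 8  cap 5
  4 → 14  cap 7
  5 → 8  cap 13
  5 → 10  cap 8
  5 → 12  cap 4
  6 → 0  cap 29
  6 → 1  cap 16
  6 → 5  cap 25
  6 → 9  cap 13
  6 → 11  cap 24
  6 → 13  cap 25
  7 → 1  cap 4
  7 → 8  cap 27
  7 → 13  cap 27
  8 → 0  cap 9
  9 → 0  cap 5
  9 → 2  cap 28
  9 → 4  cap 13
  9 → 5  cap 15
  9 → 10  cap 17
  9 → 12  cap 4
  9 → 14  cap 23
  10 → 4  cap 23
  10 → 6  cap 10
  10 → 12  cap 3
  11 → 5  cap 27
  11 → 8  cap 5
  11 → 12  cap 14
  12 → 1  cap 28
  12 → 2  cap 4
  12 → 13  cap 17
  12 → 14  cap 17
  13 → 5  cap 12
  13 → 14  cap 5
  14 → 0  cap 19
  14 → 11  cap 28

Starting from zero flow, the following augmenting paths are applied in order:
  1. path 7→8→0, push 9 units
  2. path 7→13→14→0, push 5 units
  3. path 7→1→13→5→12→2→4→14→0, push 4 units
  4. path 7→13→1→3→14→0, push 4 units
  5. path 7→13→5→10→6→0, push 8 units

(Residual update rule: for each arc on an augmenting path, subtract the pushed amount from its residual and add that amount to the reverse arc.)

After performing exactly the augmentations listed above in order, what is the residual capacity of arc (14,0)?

Residual capacity of (14,0): 6

after path 1 (7→8→0, push 9): res(14,0)=19
after path 2 (7→13→14→0, push 5): res(14,0)=14
after path 3 (7→1→13→5→12→2→4→14→0, push 4): res(14,0)=10
after path 4 (7→13→1→3→14→0, push 4): res(14,0)=6
after path 5 (7→13→5→10→6→0, push 8): res(14,0)=6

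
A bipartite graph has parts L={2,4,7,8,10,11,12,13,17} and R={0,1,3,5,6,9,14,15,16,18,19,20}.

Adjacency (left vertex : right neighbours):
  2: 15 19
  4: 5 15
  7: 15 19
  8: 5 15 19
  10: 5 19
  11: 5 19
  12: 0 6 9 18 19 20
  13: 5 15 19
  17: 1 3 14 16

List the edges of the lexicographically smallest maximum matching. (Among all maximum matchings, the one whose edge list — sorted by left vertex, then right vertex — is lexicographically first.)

|M| = 5 (so the lex-smallest maximum matching has 5 edges)
process left vertices in ascending order; for each, take the smallest-labelled available neighbour that still permits 5 edges overall, or leave it unmatched if none does
lex-smallest matching: {2-15, 4-5, 7-19, 12-0, 17-1}

Lex-smallest maximum matching: {(2,15), (4,5), (7,19), (12,0), (17,1)}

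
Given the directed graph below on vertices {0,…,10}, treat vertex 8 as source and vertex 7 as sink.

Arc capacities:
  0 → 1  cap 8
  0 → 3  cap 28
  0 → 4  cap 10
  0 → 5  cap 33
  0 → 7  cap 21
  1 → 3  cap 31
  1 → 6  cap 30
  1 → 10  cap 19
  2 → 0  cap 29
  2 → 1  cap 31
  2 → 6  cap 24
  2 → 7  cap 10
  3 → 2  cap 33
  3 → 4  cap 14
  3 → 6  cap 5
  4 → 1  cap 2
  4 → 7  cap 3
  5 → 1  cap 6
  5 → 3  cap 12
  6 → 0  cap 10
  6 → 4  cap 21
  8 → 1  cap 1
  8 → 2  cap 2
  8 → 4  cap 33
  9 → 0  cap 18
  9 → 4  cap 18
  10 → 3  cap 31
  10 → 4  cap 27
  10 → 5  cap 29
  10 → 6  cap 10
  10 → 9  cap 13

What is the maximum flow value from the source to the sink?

augment #1: 8→2→7 bottleneck 2, total now 2
augment #2: 8→4→7 bottleneck 3, total now 5
augment #3: 8→1→3→2→7 bottleneck 1, total now 6
augment #4: 8→4→1→3→2→7 bottleneck 2, total now 8

Maximum flow value: 8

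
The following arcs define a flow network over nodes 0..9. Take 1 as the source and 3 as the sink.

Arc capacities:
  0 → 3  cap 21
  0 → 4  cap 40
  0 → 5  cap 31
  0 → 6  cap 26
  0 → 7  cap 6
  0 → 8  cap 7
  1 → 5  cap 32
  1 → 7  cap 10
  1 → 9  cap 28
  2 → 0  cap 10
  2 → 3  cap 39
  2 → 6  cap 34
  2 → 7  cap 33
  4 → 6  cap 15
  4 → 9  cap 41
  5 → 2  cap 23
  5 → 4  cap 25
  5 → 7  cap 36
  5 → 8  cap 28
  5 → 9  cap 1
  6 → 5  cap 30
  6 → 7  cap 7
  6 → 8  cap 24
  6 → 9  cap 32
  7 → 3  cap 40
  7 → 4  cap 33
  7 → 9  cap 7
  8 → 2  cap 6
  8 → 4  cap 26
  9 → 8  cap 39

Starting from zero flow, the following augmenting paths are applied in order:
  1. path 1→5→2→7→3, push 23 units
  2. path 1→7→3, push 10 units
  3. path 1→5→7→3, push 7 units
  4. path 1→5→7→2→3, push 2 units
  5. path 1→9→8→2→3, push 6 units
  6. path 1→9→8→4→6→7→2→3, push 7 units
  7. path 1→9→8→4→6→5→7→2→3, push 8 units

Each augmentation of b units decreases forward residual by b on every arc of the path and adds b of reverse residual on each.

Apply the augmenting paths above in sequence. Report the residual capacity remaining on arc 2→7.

Residual capacity of (2,7): 27

after path 1 (1→5→2→7→3, push 23): res(2,7)=10
after path 2 (1→7→3, push 10): res(2,7)=10
after path 3 (1→5→7→3, push 7): res(2,7)=10
after path 4 (1→5→7→2→3, push 2): res(2,7)=12
after path 5 (1→9→8→2→3, push 6): res(2,7)=12
after path 6 (1→9→8→4→6→7→2→3, push 7): res(2,7)=19
after path 7 (1→9→8→4→6→5→7→2→3, push 8): res(2,7)=27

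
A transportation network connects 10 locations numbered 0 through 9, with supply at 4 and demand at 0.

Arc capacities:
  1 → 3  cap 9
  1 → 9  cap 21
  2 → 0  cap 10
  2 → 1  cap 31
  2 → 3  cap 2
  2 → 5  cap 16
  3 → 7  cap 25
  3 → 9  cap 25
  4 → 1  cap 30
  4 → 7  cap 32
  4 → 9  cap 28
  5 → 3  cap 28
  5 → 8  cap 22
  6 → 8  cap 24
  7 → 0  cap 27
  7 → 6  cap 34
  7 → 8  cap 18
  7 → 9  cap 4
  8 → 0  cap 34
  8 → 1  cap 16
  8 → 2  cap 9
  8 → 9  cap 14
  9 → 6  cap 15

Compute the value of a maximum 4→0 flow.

Maximum flow value: 56

augment #1: 4→7→0 bottleneck 27, total now 27
augment #2: 4→7→8→0 bottleneck 5, total now 32
augment #3: 4→9→6→8→0 bottleneck 15, total now 47
augment #4: 4→1→3→7→8→0 bottleneck 9, total now 56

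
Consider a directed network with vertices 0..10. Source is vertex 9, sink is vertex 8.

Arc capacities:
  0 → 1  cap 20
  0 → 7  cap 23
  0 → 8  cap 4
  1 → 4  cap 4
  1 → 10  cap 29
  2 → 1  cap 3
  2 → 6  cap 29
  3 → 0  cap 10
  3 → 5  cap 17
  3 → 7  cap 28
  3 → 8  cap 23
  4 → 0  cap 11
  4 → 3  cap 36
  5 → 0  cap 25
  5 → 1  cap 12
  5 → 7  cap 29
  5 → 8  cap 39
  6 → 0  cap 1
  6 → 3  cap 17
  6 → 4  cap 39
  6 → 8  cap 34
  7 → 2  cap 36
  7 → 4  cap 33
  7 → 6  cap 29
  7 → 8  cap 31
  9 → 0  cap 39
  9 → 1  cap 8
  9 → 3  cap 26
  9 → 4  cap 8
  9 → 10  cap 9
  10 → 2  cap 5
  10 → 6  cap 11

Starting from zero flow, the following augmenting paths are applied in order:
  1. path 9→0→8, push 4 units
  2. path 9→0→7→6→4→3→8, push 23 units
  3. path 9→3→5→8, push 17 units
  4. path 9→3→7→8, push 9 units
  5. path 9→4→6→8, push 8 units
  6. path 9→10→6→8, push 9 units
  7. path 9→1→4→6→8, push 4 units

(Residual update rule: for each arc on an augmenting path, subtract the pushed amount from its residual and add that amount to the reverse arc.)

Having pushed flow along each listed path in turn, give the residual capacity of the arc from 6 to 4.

after path 1 (9→0→8, push 4): res(6,4)=39
after path 2 (9→0→7→6→4→3→8, push 23): res(6,4)=16
after path 3 (9→3→5→8, push 17): res(6,4)=16
after path 4 (9→3→7→8, push 9): res(6,4)=16
after path 5 (9→4→6→8, push 8): res(6,4)=24
after path 6 (9→10→6→8, push 9): res(6,4)=24
after path 7 (9→1→4→6→8, push 4): res(6,4)=28

Residual capacity of (6,4): 28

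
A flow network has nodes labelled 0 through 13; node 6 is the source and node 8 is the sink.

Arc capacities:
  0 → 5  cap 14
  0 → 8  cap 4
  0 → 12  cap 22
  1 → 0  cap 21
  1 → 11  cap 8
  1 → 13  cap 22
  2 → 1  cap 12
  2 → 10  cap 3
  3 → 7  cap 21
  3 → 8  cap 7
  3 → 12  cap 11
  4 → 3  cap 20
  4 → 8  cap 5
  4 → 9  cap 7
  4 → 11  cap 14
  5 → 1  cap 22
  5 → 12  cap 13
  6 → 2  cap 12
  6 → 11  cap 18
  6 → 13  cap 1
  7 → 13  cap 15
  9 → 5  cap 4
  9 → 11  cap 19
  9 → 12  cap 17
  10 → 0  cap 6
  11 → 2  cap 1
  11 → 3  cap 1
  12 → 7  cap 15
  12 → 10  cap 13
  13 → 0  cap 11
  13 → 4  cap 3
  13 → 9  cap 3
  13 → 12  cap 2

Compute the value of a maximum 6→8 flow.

Maximum flow value: 8

augment #1: 6→11→3→8 bottleneck 1, total now 1
augment #2: 6→13→0→8 bottleneck 1, total now 2
augment #3: 6→2→1→0→8 bottleneck 3, total now 5
augment #4: 6→2→1→13→4→8 bottleneck 3, total now 8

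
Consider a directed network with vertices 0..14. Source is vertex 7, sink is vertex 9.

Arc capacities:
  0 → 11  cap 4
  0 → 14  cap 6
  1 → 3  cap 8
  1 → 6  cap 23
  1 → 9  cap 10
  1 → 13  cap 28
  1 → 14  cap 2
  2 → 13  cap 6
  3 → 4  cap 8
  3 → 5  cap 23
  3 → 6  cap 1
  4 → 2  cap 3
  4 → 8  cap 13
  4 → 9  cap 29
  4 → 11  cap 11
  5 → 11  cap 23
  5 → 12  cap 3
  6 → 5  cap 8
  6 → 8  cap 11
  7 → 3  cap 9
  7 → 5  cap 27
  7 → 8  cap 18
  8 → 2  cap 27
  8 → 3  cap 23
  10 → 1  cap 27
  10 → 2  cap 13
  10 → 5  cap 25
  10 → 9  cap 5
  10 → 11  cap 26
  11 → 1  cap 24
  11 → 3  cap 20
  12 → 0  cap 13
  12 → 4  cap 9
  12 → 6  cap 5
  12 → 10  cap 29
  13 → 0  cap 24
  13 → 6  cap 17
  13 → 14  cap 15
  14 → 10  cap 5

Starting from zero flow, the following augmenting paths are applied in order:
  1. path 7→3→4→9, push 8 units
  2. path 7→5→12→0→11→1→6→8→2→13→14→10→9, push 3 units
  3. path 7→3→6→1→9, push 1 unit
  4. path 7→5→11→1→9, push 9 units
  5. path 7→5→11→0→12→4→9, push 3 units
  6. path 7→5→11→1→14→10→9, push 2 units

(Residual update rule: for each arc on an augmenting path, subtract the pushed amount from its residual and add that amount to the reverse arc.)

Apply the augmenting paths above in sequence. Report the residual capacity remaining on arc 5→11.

Residual capacity of (5,11): 9

after path 1 (7→3→4→9, push 8): res(5,11)=23
after path 2 (7→5→12→0→11→1→6→8→2→13→14→10→9, push 3): res(5,11)=23
after path 3 (7→3→6→1→9, push 1): res(5,11)=23
after path 4 (7→5→11→1→9, push 9): res(5,11)=14
after path 5 (7→5→11→0→12→4→9, push 3): res(5,11)=11
after path 6 (7→5→11→1→14→10→9, push 2): res(5,11)=9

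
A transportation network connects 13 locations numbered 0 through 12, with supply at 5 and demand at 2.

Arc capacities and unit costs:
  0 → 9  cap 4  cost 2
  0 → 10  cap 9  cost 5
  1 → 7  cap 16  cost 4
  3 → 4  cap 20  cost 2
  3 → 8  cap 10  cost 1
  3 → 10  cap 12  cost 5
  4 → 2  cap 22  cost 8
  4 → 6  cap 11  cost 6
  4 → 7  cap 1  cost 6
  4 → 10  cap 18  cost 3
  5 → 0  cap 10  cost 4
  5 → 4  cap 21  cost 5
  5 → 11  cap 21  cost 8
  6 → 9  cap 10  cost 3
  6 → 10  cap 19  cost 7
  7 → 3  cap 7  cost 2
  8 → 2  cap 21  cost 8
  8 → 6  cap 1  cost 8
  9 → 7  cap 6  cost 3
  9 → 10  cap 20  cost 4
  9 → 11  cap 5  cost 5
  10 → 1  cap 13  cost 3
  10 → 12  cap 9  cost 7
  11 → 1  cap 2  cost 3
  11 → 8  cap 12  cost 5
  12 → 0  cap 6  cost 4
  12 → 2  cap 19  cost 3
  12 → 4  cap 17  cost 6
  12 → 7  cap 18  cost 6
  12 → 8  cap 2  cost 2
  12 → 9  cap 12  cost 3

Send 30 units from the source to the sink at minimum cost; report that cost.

Minimum cost for 30 units: 444

shortest-cost path #1: 5→4→2 push 21 @ unit cost 13 (adds 273)
shortest-cost path #2: 5→0→10→12→2 push 9 @ unit cost 19 (adds 171)
total cost = 444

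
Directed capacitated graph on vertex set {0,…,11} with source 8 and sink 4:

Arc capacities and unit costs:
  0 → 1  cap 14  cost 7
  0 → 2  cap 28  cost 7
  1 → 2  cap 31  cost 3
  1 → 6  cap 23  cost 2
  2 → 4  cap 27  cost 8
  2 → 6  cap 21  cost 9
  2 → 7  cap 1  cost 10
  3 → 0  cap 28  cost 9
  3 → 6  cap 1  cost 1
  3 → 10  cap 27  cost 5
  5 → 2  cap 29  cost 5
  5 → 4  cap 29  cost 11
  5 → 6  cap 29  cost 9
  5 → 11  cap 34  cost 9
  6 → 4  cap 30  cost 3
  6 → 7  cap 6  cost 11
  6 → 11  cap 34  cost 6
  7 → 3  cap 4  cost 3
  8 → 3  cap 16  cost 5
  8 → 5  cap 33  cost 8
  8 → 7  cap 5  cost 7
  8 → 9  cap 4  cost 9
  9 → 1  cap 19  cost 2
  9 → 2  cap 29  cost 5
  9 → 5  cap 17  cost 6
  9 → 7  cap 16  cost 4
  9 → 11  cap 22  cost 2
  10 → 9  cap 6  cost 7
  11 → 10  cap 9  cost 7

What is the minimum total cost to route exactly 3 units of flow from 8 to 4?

shortest-cost path #1: 8→3→6→4 push 1 @ unit cost 9 (adds 9)
shortest-cost path #2: 8→9→1→6→4 push 2 @ unit cost 16 (adds 32)
total cost = 41

Minimum cost for 3 units: 41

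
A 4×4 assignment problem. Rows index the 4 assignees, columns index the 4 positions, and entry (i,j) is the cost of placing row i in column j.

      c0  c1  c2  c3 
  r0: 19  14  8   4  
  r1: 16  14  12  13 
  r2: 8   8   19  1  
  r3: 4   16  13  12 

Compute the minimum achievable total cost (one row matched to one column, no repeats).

Minimum assignment cost: 27

optimal assignment: row0→col2 (cost 8), row1→col1 (cost 14), row2→col3 (cost 1), row3→col0 (cost 4)
total = 8 + 14 + 1 + 4 = 27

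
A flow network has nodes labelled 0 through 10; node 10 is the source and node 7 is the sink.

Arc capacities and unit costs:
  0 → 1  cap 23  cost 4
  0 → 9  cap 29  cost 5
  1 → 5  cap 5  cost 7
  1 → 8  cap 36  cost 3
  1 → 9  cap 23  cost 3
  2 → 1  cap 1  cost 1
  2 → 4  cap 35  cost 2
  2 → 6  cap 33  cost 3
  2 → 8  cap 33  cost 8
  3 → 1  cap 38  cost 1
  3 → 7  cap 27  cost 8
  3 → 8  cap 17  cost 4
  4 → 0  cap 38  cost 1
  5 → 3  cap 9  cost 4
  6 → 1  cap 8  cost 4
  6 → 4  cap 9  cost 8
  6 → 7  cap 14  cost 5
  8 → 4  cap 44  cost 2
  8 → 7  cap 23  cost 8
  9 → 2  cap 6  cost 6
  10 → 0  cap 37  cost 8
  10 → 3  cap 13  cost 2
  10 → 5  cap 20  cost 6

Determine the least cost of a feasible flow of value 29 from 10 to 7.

shortest-cost path #1: 10→3→7 push 13 @ unit cost 10 (adds 130)
shortest-cost path #2: 10→5→3→7 push 9 @ unit cost 18 (adds 162)
shortest-cost path #3: 10→0→1→8→7 push 7 @ unit cost 23 (adds 161)
total cost = 453

Minimum cost for 29 units: 453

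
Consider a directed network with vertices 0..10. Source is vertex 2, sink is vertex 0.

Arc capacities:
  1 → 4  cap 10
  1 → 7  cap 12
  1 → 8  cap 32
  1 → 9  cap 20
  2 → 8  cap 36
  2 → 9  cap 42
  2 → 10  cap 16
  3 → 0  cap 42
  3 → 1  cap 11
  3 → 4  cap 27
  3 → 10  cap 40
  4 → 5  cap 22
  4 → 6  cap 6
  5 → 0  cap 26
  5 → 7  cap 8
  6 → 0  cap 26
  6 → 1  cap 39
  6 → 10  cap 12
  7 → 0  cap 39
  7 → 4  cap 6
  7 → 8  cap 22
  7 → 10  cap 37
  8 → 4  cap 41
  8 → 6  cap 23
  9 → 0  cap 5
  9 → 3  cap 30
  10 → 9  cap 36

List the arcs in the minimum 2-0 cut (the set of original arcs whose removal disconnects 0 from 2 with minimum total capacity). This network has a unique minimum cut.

augment #1: 2→9→0 push 5
augment #2: 2→8→6→0 push 23
augment #3: 2→9→3→0 push 30
augment #4: 2→8→4→5→0 push 13
max flow = 71; residual-reachable set from 2 gives S-side
cut edges (S→T): {(2,8), (9,0), (9,3)} total cap 71

Min-cut arcs: {(2,8), (9,0), (9,3)} (total capacity 71)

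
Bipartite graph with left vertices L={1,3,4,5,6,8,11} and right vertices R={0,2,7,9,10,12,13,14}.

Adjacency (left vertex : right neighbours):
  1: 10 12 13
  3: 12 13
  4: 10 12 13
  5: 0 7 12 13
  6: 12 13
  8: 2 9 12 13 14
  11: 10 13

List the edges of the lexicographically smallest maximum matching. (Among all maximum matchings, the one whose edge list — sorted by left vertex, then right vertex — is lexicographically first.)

|M| = 5 (so the lex-smallest maximum matching has 5 edges)
process left vertices in ascending order; for each, take the smallest-labelled available neighbour that still permits 5 edges overall, or leave it unmatched if none does
lex-smallest matching: {1-10, 3-12, 4-13, 5-0, 8-2}

Lex-smallest maximum matching: {(1,10), (3,12), (4,13), (5,0), (8,2)}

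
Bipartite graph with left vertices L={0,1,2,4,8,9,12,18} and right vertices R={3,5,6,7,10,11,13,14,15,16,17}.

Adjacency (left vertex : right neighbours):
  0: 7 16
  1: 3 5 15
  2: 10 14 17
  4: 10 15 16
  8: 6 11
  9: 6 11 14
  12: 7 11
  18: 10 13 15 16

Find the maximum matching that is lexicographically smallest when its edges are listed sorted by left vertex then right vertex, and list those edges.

|M| = 8 (so the lex-smallest maximum matching has 8 edges)
process left vertices in ascending order; for each, take the smallest-labelled available neighbour that still permits 8 edges overall, or leave it unmatched if none does
lex-smallest matching: {0-7, 1-3, 2-10, 4-15, 8-6, 9-14, 12-11, 18-13}

Lex-smallest maximum matching: {(0,7), (1,3), (2,10), (4,15), (8,6), (9,14), (12,11), (18,13)}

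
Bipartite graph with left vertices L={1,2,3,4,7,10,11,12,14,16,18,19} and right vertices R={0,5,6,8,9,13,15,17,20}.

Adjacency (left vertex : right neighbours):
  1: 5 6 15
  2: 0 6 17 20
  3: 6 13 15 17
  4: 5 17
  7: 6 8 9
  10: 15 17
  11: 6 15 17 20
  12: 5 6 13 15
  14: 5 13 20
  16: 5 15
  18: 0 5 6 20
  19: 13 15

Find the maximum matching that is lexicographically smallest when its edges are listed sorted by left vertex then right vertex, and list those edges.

Lex-smallest maximum matching: {(1,5), (2,0), (3,6), (4,17), (7,8), (10,15), (11,20), (12,13)}

|M| = 8 (so the lex-smallest maximum matching has 8 edges)
process left vertices in ascending order; for each, take the smallest-labelled available neighbour that still permits 8 edges overall, or leave it unmatched if none does
lex-smallest matching: {1-5, 2-0, 3-6, 4-17, 7-8, 10-15, 11-20, 12-13}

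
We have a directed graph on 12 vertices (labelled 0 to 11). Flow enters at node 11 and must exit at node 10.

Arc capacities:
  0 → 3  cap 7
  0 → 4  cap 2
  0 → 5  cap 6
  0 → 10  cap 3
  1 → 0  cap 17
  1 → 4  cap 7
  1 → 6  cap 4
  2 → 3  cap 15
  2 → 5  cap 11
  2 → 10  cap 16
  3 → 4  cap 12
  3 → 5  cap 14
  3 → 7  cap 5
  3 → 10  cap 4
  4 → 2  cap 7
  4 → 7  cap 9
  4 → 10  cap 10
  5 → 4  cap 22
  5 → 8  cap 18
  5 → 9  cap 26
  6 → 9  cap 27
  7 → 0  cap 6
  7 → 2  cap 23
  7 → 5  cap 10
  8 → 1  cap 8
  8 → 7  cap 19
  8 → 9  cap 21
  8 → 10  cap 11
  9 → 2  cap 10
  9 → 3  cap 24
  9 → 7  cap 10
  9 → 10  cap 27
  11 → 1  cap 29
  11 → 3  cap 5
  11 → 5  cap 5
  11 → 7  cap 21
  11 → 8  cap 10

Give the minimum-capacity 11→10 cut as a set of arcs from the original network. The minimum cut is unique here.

Min-cut arcs: {(1,0), (1,4), (1,6), (11,3), (11,5), (11,7), (11,8)} (total capacity 69)

augment #1: 11→3→10 push 4
augment #2: 11→8→10 push 10
augment #3: 11→1→0→10 push 3
augment #4: 11→1→4→10 push 7
augment #5: 11→3→4→10 push 1
augment #6: 11→5→4→10 push 2
augment #7: 11→5→8→10 push 1
augment #8: 11→5→9→10 push 2
augment #9: 11→7→2→10 push 16
augment #10: 11→1→6→9→10 push 4
augment #11: 11→7→5→9→10 push 5
augment #12: 11→1→0→5→9→10 push 6
augment #13: 11→1→0→3→5→9→10 push 7
augment #14: 11→1→0→4→5→9→10 push 1
max flow = 69; residual-reachable set from 11 gives S-side
cut edges (S→T): {(1,0), (1,4), (1,6), (11,3), (11,5), (11,7), (11,8)} total cap 69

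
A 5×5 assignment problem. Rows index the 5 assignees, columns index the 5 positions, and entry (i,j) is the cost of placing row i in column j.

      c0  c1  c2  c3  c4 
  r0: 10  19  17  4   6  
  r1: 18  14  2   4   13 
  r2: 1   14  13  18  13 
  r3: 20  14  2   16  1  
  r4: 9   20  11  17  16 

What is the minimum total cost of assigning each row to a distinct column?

Minimum assignment cost: 28

optimal assignment: row0→col3 (cost 4), row1→col2 (cost 2), row2→col0 (cost 1), row3→col4 (cost 1), row4→col1 (cost 20)
total = 4 + 2 + 1 + 1 + 20 = 28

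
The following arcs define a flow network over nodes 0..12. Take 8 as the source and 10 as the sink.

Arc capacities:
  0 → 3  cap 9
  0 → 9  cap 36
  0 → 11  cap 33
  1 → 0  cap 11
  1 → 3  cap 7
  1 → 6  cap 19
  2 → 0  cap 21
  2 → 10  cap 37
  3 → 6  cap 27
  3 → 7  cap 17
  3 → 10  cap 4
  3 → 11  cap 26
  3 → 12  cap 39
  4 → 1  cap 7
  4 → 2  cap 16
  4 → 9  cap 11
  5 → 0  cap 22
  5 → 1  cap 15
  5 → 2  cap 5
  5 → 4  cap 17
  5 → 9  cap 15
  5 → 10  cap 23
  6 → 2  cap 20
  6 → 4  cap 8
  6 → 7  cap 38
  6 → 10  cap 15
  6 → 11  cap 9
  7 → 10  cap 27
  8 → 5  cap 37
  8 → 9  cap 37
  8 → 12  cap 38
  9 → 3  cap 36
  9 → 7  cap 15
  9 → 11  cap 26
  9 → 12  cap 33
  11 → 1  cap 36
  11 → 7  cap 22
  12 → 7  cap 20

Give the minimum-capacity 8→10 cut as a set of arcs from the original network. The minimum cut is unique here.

Min-cut arcs: {(8,5), (8,9), (12,7)} (total capacity 94)

augment #1: 8→5→10 push 23
augment #2: 8→5→2→10 push 5
augment #3: 8→9→3→10 push 4
augment #4: 8→9→7→10 push 15
augment #5: 8→12→7→10 push 12
augment #6: 8→5→1→6→10 push 9
augment #7: 8→9→3→6→10 push 6
augment #8: 8→9→3→6→2→10 push 12
augment #9: 8→12→7→9→3→6→2→10 push 8
max flow = 94; residual-reachable set from 8 gives S-side
cut edges (S→T): {(8,5), (8,9), (12,7)} total cap 94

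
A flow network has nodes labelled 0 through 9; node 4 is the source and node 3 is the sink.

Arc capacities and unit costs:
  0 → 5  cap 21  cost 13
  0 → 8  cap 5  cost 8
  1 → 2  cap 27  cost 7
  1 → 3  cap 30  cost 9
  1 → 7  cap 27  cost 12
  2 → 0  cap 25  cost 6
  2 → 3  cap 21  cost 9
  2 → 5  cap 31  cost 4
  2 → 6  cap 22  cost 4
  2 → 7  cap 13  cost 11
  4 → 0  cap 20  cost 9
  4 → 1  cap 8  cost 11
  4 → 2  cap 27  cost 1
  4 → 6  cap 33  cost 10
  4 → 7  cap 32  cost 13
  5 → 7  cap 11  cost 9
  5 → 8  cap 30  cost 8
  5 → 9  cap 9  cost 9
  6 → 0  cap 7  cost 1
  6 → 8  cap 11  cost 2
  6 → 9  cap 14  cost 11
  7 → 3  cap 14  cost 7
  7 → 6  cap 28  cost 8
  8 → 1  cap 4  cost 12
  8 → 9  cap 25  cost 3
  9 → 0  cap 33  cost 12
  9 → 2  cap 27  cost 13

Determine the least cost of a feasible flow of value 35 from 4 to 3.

shortest-cost path #1: 4→2→3 push 21 @ unit cost 10 (adds 210)
shortest-cost path #2: 4→2→7→3 push 6 @ unit cost 19 (adds 114)
shortest-cost path #3: 4→7→3 push 8 @ unit cost 20 (adds 160)
total cost = 484

Minimum cost for 35 units: 484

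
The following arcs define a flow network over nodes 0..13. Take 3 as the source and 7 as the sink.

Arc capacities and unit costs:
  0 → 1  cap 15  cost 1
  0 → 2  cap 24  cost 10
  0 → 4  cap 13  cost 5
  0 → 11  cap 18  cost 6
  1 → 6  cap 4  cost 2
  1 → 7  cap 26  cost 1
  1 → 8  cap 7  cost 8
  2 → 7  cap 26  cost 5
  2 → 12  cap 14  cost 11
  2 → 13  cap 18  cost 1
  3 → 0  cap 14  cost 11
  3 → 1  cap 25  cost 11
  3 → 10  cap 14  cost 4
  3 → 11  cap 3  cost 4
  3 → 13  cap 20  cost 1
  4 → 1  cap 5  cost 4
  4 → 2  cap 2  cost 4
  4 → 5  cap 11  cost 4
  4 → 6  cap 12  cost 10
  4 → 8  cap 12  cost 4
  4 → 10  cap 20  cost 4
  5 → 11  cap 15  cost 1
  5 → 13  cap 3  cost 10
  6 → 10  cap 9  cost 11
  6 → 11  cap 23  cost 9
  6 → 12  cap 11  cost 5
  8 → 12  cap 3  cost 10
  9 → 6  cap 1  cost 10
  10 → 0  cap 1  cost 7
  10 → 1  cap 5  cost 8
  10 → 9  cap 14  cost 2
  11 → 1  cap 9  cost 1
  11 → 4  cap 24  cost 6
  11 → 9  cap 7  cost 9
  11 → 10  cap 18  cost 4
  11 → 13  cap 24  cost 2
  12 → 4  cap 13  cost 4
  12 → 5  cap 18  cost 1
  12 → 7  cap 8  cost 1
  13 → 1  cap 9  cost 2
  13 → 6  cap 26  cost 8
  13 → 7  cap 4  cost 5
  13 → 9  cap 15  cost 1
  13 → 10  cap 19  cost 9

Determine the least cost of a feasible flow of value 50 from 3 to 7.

shortest-cost path #1: 3→13→1→7 push 9 @ unit cost 4 (adds 36)
shortest-cost path #2: 3→13→7 push 4 @ unit cost 6 (adds 24)
shortest-cost path #3: 3→11→1→7 push 3 @ unit cost 6 (adds 18)
shortest-cost path #4: 3→1→7 push 14 @ unit cost 12 (adds 168)
shortest-cost path #5: 3→13→6→12→7 push 7 @ unit cost 15 (adds 105)
shortest-cost path #6: 3→1→6→12→7 push 1 @ unit cost 19 (adds 19)
shortest-cost path #7: 3→0→4→2→7 push 2 @ unit cost 25 (adds 50)
shortest-cost path #8: 3→0→2→7 push 10 @ unit cost 26 (adds 260)
total cost = 680

Minimum cost for 50 units: 680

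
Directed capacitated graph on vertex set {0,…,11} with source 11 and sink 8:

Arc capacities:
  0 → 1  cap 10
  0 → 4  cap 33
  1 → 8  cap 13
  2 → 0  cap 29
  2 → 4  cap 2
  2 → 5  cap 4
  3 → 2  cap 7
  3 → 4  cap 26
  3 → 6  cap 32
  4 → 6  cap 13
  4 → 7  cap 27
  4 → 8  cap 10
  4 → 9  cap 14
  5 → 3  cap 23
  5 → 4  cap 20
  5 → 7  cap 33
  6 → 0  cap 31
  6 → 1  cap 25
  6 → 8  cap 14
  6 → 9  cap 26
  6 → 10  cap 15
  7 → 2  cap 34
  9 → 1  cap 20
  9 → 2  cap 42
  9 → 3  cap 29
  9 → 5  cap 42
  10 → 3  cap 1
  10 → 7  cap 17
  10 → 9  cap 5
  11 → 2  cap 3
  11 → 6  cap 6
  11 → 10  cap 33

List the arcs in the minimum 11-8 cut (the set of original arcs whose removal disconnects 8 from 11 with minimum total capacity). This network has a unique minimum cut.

Min-cut arcs: {(10,3), (10,7), (10,9), (11,2), (11,6)} (total capacity 32)

augment #1: 11→6→8 push 6
augment #2: 11→2→4→8 push 2
augment #3: 11→2→0→1→8 push 1
augment #4: 11→10→3→4→8 push 1
augment #5: 11→10→9→1→8 push 5
augment #6: 11→10→7→2→0→1→8 push 7
augment #7: 11→10→7→2→0→4→8 push 7
augment #8: 11→10→7→2→0→4→6→8 push 3
max flow = 32; residual-reachable set from 11 gives S-side
cut edges (S→T): {(10,3), (10,7), (10,9), (11,2), (11,6)} total cap 32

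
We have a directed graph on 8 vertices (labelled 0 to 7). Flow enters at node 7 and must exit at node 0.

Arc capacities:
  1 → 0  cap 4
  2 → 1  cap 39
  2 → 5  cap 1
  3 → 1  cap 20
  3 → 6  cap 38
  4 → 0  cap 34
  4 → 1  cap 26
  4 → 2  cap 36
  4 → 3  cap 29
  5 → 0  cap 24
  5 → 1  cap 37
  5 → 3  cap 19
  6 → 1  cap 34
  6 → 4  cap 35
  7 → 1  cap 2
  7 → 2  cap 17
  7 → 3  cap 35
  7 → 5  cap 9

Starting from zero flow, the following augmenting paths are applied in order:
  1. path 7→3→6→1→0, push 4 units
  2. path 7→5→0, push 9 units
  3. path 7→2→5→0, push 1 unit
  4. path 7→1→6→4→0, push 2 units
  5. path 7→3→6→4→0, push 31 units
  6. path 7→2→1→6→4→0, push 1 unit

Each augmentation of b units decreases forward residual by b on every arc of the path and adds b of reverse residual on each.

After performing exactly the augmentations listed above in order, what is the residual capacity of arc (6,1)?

after path 1 (7→3→6→1→0, push 4): res(6,1)=30
after path 2 (7→5→0, push 9): res(6,1)=30
after path 3 (7→2→5→0, push 1): res(6,1)=30
after path 4 (7→1→6→4→0, push 2): res(6,1)=32
after path 5 (7→3→6→4→0, push 31): res(6,1)=32
after path 6 (7→2→1→6→4→0, push 1): res(6,1)=33

Residual capacity of (6,1): 33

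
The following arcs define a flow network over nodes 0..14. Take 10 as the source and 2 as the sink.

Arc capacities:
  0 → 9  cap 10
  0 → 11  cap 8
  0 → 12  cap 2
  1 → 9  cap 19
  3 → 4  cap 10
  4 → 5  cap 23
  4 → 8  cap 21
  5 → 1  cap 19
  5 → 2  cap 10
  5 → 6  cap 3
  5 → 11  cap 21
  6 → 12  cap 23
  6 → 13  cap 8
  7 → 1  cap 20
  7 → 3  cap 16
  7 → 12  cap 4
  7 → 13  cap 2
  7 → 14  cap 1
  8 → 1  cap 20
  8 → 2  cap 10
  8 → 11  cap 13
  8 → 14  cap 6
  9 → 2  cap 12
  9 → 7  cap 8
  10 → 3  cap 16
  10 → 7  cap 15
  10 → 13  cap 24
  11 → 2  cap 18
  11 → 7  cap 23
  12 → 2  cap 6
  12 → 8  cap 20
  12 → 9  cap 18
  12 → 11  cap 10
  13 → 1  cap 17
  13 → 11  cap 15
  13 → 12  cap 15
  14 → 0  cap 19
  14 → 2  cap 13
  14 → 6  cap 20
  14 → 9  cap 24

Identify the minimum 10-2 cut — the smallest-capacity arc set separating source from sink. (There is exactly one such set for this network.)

Min-cut arcs: {(3,4), (10,7), (10,13)} (total capacity 49)

augment #1: 10→7→12→2 push 4
augment #2: 10→7→14→2 push 1
augment #3: 10→13→11→2 push 15
augment #4: 10→13→12→2 push 2
augment #5: 10→3→4→5→2 push 10
augment #6: 10→7→1→9→2 push 10
augment #7: 10→13→1→9→2 push 2
augment #8: 10→13→12→8→2 push 5
max flow = 49; residual-reachable set from 10 gives S-side
cut edges (S→T): {(3,4), (10,7), (10,13)} total cap 49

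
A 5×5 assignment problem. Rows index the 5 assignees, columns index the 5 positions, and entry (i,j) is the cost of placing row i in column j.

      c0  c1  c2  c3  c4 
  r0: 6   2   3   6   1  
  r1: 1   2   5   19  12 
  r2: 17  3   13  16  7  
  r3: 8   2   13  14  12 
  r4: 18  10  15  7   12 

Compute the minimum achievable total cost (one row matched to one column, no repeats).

optimal assignment: row0→col2 (cost 3), row1→col0 (cost 1), row2→col4 (cost 7), row3→col1 (cost 2), row4→col3 (cost 7)
total = 3 + 1 + 7 + 2 + 7 = 20

Minimum assignment cost: 20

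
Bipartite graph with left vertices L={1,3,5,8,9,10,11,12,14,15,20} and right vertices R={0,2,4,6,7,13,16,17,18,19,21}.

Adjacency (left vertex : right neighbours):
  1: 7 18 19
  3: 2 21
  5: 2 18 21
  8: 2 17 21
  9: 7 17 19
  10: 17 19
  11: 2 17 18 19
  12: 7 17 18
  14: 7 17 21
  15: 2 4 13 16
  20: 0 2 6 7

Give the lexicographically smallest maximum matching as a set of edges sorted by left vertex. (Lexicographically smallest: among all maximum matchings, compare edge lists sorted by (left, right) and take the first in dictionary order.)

Lex-smallest maximum matching: {(1,7), (3,2), (5,18), (8,17), (9,19), (14,21), (15,4), (20,0)}

|M| = 8 (so the lex-smallest maximum matching has 8 edges)
process left vertices in ascending order; for each, take the smallest-labelled available neighbour that still permits 8 edges overall, or leave it unmatched if none does
lex-smallest matching: {1-7, 3-2, 5-18, 8-17, 9-19, 14-21, 15-4, 20-0}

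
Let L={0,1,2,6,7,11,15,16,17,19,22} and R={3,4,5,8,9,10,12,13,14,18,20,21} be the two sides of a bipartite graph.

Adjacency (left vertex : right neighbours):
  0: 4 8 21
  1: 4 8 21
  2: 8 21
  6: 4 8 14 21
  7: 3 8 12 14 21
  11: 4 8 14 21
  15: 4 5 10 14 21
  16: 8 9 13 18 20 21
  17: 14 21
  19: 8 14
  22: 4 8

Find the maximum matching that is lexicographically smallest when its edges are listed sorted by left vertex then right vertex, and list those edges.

Lex-smallest maximum matching: {(0,4), (1,8), (2,21), (6,14), (7,3), (15,5), (16,9)}

|M| = 7 (so the lex-smallest maximum matching has 7 edges)
process left vertices in ascending order; for each, take the smallest-labelled available neighbour that still permits 7 edges overall, or leave it unmatched if none does
lex-smallest matching: {0-4, 1-8, 2-21, 6-14, 7-3, 15-5, 16-9}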